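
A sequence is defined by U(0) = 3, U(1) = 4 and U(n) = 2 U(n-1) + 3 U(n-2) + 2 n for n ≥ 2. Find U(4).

191

U(2) = 2*4 + 3*3 + 4 = 21
U(3) = 2*21 + 3*4 + 6 = 60
U(4) = 2*60 + 3*21 + 8 = 191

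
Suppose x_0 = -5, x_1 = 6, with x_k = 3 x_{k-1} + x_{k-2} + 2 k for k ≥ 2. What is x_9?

x_2 = 3*6 + (-5) + 4 = 17
x_3 = 3*17 + 6 + 6 = 63
x_4 = 3*63 + 17 + 8 = 214
x_5 = 3*214 + 63 + 10 = 715
x_6 = 3*715 + 214 + 12 = 2371
x_7 = 3*2371 + 715 + 14 = 7842
x_8 = 3*7842 + 2371 + 16 = 25913
x_9 = 3*25913 + 7842 + 18 = 85599

85599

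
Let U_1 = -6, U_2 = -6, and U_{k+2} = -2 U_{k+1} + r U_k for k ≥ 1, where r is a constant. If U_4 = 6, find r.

5

U_3 = 12 - 6r
U_4 = -24 + 6r
So -24 + 6r = 6, giving r = 5.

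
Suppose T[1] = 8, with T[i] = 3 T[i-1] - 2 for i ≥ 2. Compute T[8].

15310

T[2] = 3·8 - 2 = 22
T[3] = 3·22 - 2 = 64
T[4] = 3·64 - 2 = 190
T[5] = 3·190 - 2 = 568
T[6] = 3·568 - 2 = 1702
T[7] = 3·1702 - 2 = 5104
T[8] = 3·5104 - 2 = 15310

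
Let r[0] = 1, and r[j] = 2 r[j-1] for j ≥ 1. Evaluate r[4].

16

r[1] = 2·1 = 2
r[2] = 2·2 = 4
r[3] = 2·4 = 8
r[4] = 2·8 = 16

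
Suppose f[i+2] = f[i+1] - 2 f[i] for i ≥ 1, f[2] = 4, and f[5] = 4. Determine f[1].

Let f[1] = y.
f[3] = 4 - 2y
f[4] = -4 - 2y
f[5] = -12 + 2y
So -12 + 2y = 4, giving y = 8.

8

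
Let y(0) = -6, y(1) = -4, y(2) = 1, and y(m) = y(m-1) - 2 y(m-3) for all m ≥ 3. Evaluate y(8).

y(3) = 1 - 2*(-6) = 13
y(4) = 13 - 2*(-4) = 21
y(5) = 21 - 2*1 = 19
y(6) = 19 - 2*13 = -7
y(7) = (-7) - 2*21 = -49
y(8) = (-49) - 2*19 = -87

-87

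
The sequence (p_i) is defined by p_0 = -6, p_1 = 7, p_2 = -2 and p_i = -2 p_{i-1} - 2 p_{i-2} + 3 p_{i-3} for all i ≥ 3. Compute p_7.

p_3 = -2*(-2) - 2*7 + 3*(-6) = -28
p_4 = -2*(-28) - 2*(-2) + 3*7 = 81
p_5 = -2*81 - 2*(-28) + 3*(-2) = -112
p_6 = -2*(-112) - 2*81 + 3*(-28) = -22
p_7 = -2*(-22) - 2*(-112) + 3*81 = 511

511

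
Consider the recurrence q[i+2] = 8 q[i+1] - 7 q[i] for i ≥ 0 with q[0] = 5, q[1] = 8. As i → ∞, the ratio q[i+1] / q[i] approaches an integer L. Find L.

The characteristic equation is r^2 - 8r + 7 = 0, which factors as (r - 7)(r - 1) = 0.
So the roots are 7 and 1. Since |7| > |1| and the coefficient of 7^i is non-zero, the ratio tends to 7.

7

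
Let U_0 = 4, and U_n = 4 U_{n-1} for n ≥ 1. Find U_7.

65536

U_1 = 4*4 = 16
U_2 = 4*16 = 64
U_3 = 4*64 = 256
U_4 = 4*256 = 1024
U_5 = 4*1024 = 4096
U_6 = 4*4096 = 16384
U_7 = 4*16384 = 65536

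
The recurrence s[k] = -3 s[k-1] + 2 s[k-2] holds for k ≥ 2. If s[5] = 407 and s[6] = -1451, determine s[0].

Rearranging, s[k-2] = (s[k] + 3 s[k-1]) / 2.
s[4] = (-1451 + 3(407)) / 2 = -230/2 = -115
s[3] = (407 + 3(-115)) / 2 = 62/2 = 31
s[2] = (-115 + 3(31)) / 2 = -22/2 = -11
s[1] = (31 + 3(-11)) / 2 = -2/2 = -1
s[0] = (-11 + 3(-1)) / 2 = -14/2 = -7

-7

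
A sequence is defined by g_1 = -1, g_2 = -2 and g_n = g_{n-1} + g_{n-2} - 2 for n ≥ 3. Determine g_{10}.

g_3 = (-2) + (-1) - 2 = -5
g_4 = (-5) + (-2) - 2 = -9
g_5 = (-9) + (-5) - 2 = -16
g_6 = (-16) + (-9) - 2 = -27
g_7 = (-27) + (-16) - 2 = -45
g_8 = (-45) + (-27) - 2 = -74
g_9 = (-74) + (-45) - 2 = -121
g_{10} = (-121) + (-74) - 2 = -197

-197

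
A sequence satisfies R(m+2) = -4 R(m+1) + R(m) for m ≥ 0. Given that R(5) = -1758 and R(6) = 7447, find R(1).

-6

Rearranging, R(m-2) = R(m) + 4 R(m-1).
R(4) = 7447 + 4·(-1758) = 415
R(3) = -1758 + 4·415 = -98
R(2) = 415 + 4·(-98) = 23
R(1) = -98 + 4·23 = -6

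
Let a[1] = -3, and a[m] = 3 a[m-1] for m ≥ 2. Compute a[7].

-2187

a[2] = 3*(-3) = -9
a[3] = 3*(-9) = -27
a[4] = 3*(-27) = -81
a[5] = 3*(-81) = -243
a[6] = 3*(-243) = -729
a[7] = 3*(-729) = -2187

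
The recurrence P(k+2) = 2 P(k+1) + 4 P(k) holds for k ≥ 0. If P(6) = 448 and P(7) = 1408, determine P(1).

Rearranging, P(k-2) = (P(k) - 2 P(k-1)) / 4.
P(5) = (1408 - 2·448) / 4 = 512/4 = 128
P(4) = (448 - 2·128) / 4 = 192/4 = 48
P(3) = (128 - 2·48) / 4 = 32/4 = 8
P(2) = (48 - 2·8) / 4 = 32/4 = 8
P(1) = (8 - 2·8) / 4 = -8/4 = -2

-2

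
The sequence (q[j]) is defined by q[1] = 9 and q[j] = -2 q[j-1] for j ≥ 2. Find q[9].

2304

q[2] = -2(9) = -18
q[3] = -2(-18) = 36
q[4] = -2(36) = -72
q[5] = -2(-72) = 144
q[6] = -2(144) = -288
q[7] = -2(-288) = 576
q[8] = -2(576) = -1152
q[9] = -2(-1152) = 2304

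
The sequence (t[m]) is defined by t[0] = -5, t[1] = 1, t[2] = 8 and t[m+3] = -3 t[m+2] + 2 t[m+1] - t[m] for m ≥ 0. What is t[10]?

t[3] = -3·8 + 2·1 - (-5) = -17
t[4] = -3·(-17) + 2·8 - 1 = 66
t[5] = -3·66 + 2·(-17) - 8 = -240
t[6] = -3·(-240) + 2·66 - (-17) = 869
t[7] = -3·869 + 2·(-240) - 66 = -3153
t[8] = -3·(-3153) + 2·869 - (-240) = 11437
t[9] = -3·11437 + 2·(-3153) - 869 = -41486
t[10] = -3·(-41486) + 2·11437 - (-3153) = 150485

150485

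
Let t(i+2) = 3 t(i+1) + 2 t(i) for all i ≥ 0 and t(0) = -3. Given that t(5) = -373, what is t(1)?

Let t(1) = y.
t(2) = -6 + 3y
t(3) = -18 + 11y
t(4) = -66 + 39y
t(5) = -234 + 139y
So -234 + 139y = -373, giving y = -1.

-1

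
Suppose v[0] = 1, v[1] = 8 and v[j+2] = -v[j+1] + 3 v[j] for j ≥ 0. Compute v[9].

v[2] = -8 + 3(1) = -5
v[3] = -(-5) + 3(8) = 29
v[4] = -29 + 3(-5) = -44
v[5] = -(-44) + 3(29) = 131
v[6] = -131 + 3(-44) = -263
v[7] = -(-263) + 3(131) = 656
v[8] = -656 + 3(-263) = -1445
v[9] = -(-1445) + 3(656) = 3413

3413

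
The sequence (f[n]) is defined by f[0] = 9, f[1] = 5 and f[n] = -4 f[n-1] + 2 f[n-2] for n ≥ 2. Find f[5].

f[2] = -4·5 + 2·9 = -2
f[3] = -4·(-2) + 2·5 = 18
f[4] = -4·18 + 2·(-2) = -76
f[5] = -4·(-76) + 2·18 = 340

340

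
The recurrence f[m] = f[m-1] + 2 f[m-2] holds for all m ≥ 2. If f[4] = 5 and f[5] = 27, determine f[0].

-5

Rearranging, f[m-2] = (f[m] - f[m-1]) / 2.
f[3] = (27 - 5) / 2 = 22/2 = 11
f[2] = (5 - 11) / 2 = -6/2 = -3
f[1] = (11 - (-3)) / 2 = 14/2 = 7
f[0] = (-3 - 7) / 2 = -10/2 = -5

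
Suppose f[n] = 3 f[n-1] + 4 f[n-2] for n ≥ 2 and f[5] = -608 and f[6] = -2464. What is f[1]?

4

Rearranging, f[n-2] = (f[n] - 3 f[n-1]) / 4.
f[4] = (-2464 - 3*(-608)) / 4 = -640/4 = -160
f[3] = (-608 - 3*(-160)) / 4 = -128/4 = -32
f[2] = (-160 - 3*(-32)) / 4 = -64/4 = -16
f[1] = (-32 - 3*(-16)) / 4 = 16/4 = 4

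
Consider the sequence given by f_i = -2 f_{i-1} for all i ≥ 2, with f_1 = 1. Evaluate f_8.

-128

f_2 = -2*1 = -2
f_3 = -2*(-2) = 4
f_4 = -2*4 = -8
f_5 = -2*(-8) = 16
f_6 = -2*16 = -32
f_7 = -2*(-32) = 64
f_8 = -2*64 = -128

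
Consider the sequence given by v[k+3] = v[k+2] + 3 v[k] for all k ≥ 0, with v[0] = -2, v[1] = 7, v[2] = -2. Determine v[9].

v[3] = (-2) + 3(-2) = -8
v[4] = (-8) + 3(7) = 13
v[5] = 13 + 3(-2) = 7
v[6] = 7 + 3(-8) = -17
v[7] = (-17) + 3(13) = 22
v[8] = 22 + 3(7) = 43
v[9] = 43 + 3(-17) = -8

-8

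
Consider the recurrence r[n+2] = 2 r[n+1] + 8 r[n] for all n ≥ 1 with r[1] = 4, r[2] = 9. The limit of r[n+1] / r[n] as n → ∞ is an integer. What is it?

The characteristic equation is r^2 - 2r - 8 = 0, which factors as (r - 4)(r + 2) = 0.
So the roots are 4 and -2. Since |4| > |-2| and the coefficient of 4^n is non-zero, the ratio tends to 4.

4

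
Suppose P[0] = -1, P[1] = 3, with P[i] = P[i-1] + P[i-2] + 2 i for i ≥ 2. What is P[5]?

54

P[2] = 3 + (-1) + 4 = 6
P[3] = 6 + 3 + 6 = 15
P[4] = 15 + 6 + 8 = 29
P[5] = 29 + 15 + 10 = 54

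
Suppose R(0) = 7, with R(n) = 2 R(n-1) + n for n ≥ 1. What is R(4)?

138

R(1) = 2*7 + 1 = 15
R(2) = 2*15 + 2 = 32
R(3) = 2*32 + 3 = 67
R(4) = 2*67 + 4 = 138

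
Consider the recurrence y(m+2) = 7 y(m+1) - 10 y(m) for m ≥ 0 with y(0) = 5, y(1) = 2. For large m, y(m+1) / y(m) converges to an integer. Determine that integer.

The characteristic equation is r^2 - 7r + 10 = 0, which factors as (r - 5)(r - 2) = 0.
So the roots are 5 and 2. Since |5| > |2| and the coefficient of 5^m is non-zero, the ratio tends to 5.

5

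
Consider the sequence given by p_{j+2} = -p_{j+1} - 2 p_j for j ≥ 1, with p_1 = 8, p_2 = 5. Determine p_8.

p_3 = -5 - 2(8) = -21
p_4 = -(-21) - 2(5) = 11
p_5 = -11 - 2(-21) = 31
p_6 = -31 - 2(11) = -53
p_7 = -(-53) - 2(31) = -9
p_8 = -(-9) - 2(-53) = 115

115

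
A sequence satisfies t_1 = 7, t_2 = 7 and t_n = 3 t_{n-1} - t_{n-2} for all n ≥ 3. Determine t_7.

t_3 = 3*7 - 7 = 14
t_4 = 3*14 - 7 = 35
t_5 = 3*35 - 14 = 91
t_6 = 3*91 - 35 = 238
t_7 = 3*238 - 91 = 623

623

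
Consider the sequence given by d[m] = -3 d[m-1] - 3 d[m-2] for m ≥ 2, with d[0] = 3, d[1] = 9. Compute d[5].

162

d[2] = -3*9 - 3*3 = -36
d[3] = -3*(-36) - 3*9 = 81
d[4] = -3*81 - 3*(-36) = -135
d[5] = -3*(-135) - 3*81 = 162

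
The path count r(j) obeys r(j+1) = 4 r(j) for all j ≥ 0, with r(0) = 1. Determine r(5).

r(1) = 4(1) = 4
r(2) = 4(4) = 16
r(3) = 4(16) = 64
r(4) = 4(64) = 256
r(5) = 4(256) = 1024

1024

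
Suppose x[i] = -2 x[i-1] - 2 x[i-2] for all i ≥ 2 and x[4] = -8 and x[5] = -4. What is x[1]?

1

Rearranging, x[i-2] = (x[i] + 2 x[i-1]) / -2.
x[3] = (-4 + 2(-8)) / -2 = -20/-2 = 10
x[2] = (-8 + 2(10)) / -2 = 12/-2 = -6
x[1] = (10 + 2(-6)) / -2 = -2/-2 = 1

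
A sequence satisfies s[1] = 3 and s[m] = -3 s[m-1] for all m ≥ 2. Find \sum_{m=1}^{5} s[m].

183

s[2] = -3(3) = -9
s[3] = -3(-9) = 27
s[4] = -3(27) = -81
s[5] = -3(-81) = 243
Sum = 3 + (-9) + 27 + (-81) + 243 = 183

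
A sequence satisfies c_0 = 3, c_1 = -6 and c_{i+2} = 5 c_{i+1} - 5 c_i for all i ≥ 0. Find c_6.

c_2 = 5*(-6) - 5*3 = -45
c_3 = 5*(-45) - 5*(-6) = -195
c_4 = 5*(-195) - 5*(-45) = -750
c_5 = 5*(-750) - 5*(-195) = -2775
c_6 = 5*(-2775) - 5*(-750) = -10125

-10125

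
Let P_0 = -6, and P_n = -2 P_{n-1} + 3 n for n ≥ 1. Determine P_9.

3423

P_1 = -2*(-6) + 3 = 15
P_2 = -2*15 + 6 = -24
P_3 = -2*(-24) + 9 = 57
P_4 = -2*57 + 12 = -102
P_5 = -2*(-102) + 15 = 219
P_6 = -2*219 + 18 = -420
P_7 = -2*(-420) + 21 = 861
P_8 = -2*861 + 24 = -1698
P_9 = -2*(-1698) + 27 = 3423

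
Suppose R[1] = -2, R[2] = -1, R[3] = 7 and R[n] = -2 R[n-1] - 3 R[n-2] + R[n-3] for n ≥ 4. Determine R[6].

R[4] = -2*7 - 3*(-1) + (-2) = -13
R[5] = -2*(-13) - 3*7 + (-1) = 4
R[6] = -2*4 - 3*(-13) + 7 = 38

38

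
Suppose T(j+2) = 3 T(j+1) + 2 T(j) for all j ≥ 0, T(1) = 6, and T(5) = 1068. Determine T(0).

3

Let T(0) = z.
T(2) = 18 + 2z
T(3) = 66 + 6z
T(4) = 234 + 22z
T(5) = 834 + 78z
So 834 + 78z = 1068, giving z = 3.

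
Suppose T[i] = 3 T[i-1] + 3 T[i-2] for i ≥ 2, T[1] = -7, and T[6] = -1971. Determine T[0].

5

Let T[0] = z.
T[2] = -21 + 3z
T[3] = -84 + 9z
T[4] = -315 + 36z
T[5] = -1197 + 135z
T[6] = -4536 + 513z
So -4536 + 513z = -1971, giving z = 5.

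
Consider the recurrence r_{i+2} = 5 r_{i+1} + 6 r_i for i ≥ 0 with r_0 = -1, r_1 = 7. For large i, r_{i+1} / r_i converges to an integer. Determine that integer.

6

The characteristic equation is r^2 - 5r - 6 = 0, which factors as (r - 6)(r + 1) = 0.
So the roots are 6 and -1. Since |6| > |-1| and the coefficient of 6^i is non-zero, the ratio tends to 6.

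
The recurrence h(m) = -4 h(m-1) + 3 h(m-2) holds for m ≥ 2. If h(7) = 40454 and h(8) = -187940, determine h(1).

Rearranging, h(m-2) = (h(m) + 4 h(m-1)) / 3.
h(6) = (-187940 + 4*40454) / 3 = -26124/3 = -8708
h(5) = (40454 + 4*(-8708)) / 3 = 5622/3 = 1874
h(4) = (-8708 + 4*1874) / 3 = -1212/3 = -404
h(3) = (1874 + 4*(-404)) / 3 = 258/3 = 86
h(2) = (-404 + 4*86) / 3 = -60/3 = -20
h(1) = (86 + 4*(-20)) / 3 = 6/3 = 2

2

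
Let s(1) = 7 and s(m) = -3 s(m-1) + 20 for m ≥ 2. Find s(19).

774840983

The fixed point is 20/(1 + 3) = 5, so s(m) - 5 = -3(s(m-1) - 5).
Hence s(m) = 2·(-3)^{m-1} + 5.
s(19) = 2·(-3)^{18} + 5 = 2·387420489 + 5 = 774840983.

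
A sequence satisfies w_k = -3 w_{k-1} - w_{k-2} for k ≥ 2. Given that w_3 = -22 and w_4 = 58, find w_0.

Rearranging, w_{k-2} = -(w_k + 3 w_{k-1}).
w_2 = -(58 + 3(-22)) = 8
w_1 = -(-22 + 3(8)) = -2
w_0 = -(8 + 3(-2)) = -2

-2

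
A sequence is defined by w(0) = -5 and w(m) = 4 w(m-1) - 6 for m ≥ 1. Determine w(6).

-28670

w(1) = 4*(-5) - 6 = -26
w(2) = 4*(-26) - 6 = -110
w(3) = 4*(-110) - 6 = -446
w(4) = 4*(-446) - 6 = -1790
w(5) = 4*(-1790) - 6 = -7166
w(6) = 4*(-7166) - 6 = -28670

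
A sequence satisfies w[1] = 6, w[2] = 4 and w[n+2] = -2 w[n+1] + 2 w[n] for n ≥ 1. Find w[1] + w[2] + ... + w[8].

w[3] = -2(4) + 2(6) = 4
w[4] = -2(4) + 2(4) = 0
w[5] = -2(0) + 2(4) = 8
w[6] = -2(8) + 2(0) = -16
w[7] = -2(-16) + 2(8) = 48
w[8] = -2(48) + 2(-16) = -128
Sum = 6 + 4 + 4 + 0 + 8 + (-16) + 48 + (-128) = -74

-74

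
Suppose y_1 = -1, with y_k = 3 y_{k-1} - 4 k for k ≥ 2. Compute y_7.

y_2 = 3*(-1) - 8 = -11
y_3 = 3*(-11) - 12 = -45
y_4 = 3*(-45) - 16 = -151
y_5 = 3*(-151) - 20 = -473
y_6 = 3*(-473) - 24 = -1443
y_7 = 3*(-1443) - 28 = -4357

-4357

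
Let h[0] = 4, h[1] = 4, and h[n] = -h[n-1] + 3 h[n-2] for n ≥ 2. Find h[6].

h[2] = -4 + 3·4 = 8
h[3] = -8 + 3·4 = 4
h[4] = -4 + 3·8 = 20
h[5] = -20 + 3·4 = -8
h[6] = -(-8) + 3·20 = 68

68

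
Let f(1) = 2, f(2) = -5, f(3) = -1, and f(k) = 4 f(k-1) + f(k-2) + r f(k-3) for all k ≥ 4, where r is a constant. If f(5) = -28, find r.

3

f(4) = -9 + 2r
f(5) = -37 + 3r
So -37 + 3r = -28, giving r = 3.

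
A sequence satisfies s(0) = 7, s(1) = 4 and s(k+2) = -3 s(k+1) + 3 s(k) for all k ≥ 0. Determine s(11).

-781245

s(2) = -3·4 + 3·7 = 9
s(3) = -3·9 + 3·4 = -15
s(4) = -3·(-15) + 3·9 = 72
s(5) = -3·72 + 3·(-15) = -261
s(6) = -3·(-261) + 3·72 = 999
s(7) = -3·999 + 3·(-261) = -3780
s(8) = -3·(-3780) + 3·999 = 14337
s(9) = -3·14337 + 3·(-3780) = -54351
s(10) = -3·(-54351) + 3·14337 = 206064
s(11) = -3·206064 + 3·(-54351) = -781245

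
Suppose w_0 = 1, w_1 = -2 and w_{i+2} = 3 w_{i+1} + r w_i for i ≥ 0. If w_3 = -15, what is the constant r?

w_2 = -6 + r
w_3 = -18 + r
So -18 + r = -15, giving r = 3.

3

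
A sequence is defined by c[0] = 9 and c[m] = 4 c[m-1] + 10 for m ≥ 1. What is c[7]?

202066

c[1] = 4(9) + 10 = 46
c[2] = 4(46) + 10 = 194
c[3] = 4(194) + 10 = 786
c[4] = 4(786) + 10 = 3154
c[5] = 4(3154) + 10 = 12626
c[6] = 4(12626) + 10 = 50514
c[7] = 4(50514) + 10 = 202066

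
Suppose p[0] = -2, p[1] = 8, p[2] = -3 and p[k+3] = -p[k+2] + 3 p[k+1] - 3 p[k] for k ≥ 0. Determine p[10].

p[3] = -(-3) + 3(8) - 3(-2) = 33
p[4] = -33 + 3(-3) - 3(8) = -66
p[5] = -(-66) + 3(33) - 3(-3) = 174
p[6] = -174 + 3(-66) - 3(33) = -471
p[7] = -(-471) + 3(174) - 3(-66) = 1191
p[8] = -1191 + 3(-471) - 3(174) = -3126
p[9] = -(-3126) + 3(1191) - 3(-471) = 8112
p[10] = -8112 + 3(-3126) - 3(1191) = -21063

-21063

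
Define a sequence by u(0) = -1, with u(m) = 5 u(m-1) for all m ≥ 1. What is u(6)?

u(1) = 5·(-1) = -5
u(2) = 5·(-5) = -25
u(3) = 5·(-25) = -125
u(4) = 5·(-125) = -625
u(5) = 5·(-625) = -3125
u(6) = 5·(-3125) = -15625

-15625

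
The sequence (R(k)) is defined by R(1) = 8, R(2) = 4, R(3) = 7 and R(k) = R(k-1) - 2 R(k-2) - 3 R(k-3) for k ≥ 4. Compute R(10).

-1061

R(4) = 7 - 2·4 - 3·8 = -25
R(5) = (-25) - 2·7 - 3·4 = -51
R(6) = (-51) - 2·(-25) - 3·7 = -22
R(7) = (-22) - 2·(-51) - 3·(-25) = 155
R(8) = 155 - 2·(-22) - 3·(-51) = 352
R(9) = 352 - 2·155 - 3·(-22) = 108
R(10) = 108 - 2·352 - 3·155 = -1061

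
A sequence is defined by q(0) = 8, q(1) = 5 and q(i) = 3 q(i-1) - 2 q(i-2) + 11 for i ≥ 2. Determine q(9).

3997

q(2) = 3(5) - 2(8) + 11 = 10
q(3) = 3(10) - 2(5) + 11 = 31
q(4) = 3(31) - 2(10) + 11 = 84
q(5) = 3(84) - 2(31) + 11 = 201
q(6) = 3(201) - 2(84) + 11 = 446
q(7) = 3(446) - 2(201) + 11 = 947
q(8) = 3(947) - 2(446) + 11 = 1960
q(9) = 3(1960) - 2(947) + 11 = 3997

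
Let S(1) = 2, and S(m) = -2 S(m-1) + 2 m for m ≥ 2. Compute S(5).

S(2) = -2·2 + 4 = 0
S(3) = -2·0 + 6 = 6
S(4) = -2·6 + 8 = -4
S(5) = -2·(-4) + 10 = 18

18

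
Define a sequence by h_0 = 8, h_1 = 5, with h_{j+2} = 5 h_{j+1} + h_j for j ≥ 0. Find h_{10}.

h_2 = 5(5) + 8 = 33
h_3 = 5(33) + 5 = 170
h_4 = 5(170) + 33 = 883
h_5 = 5(883) + 170 = 4585
h_6 = 5(4585) + 883 = 23808
h_7 = 5(23808) + 4585 = 123625
h_8 = 5(123625) + 23808 = 641933
h_9 = 5(641933) + 123625 = 3333290
h_{10} = 5(3333290) + 641933 = 17308383

17308383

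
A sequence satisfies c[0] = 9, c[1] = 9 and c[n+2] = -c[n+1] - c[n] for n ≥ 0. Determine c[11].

c[2] = -9 - 9 = -18
c[3] = -(-18) - 9 = 9
c[4] = -9 - (-18) = 9
c[5] = -9 - 9 = -18
c[6] = -(-18) - 9 = 9
c[7] = -9 - (-18) = 9
c[8] = -9 - 9 = -18
c[9] = -(-18) - 9 = 9
c[10] = -9 - (-18) = 9
c[11] = -9 - 9 = -18

-18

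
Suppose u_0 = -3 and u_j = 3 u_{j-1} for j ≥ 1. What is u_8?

u_1 = 3·(-3) = -9
u_2 = 3·(-9) = -27
u_3 = 3·(-27) = -81
u_4 = 3·(-81) = -243
u_5 = 3·(-243) = -729
u_6 = 3·(-729) = -2187
u_7 = 3·(-2187) = -6561
u_8 = 3·(-6561) = -19683

-19683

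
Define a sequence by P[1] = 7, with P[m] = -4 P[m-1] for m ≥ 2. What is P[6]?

-7168

P[2] = -4*7 = -28
P[3] = -4*(-28) = 112
P[4] = -4*112 = -448
P[5] = -4*(-448) = 1792
P[6] = -4*1792 = -7168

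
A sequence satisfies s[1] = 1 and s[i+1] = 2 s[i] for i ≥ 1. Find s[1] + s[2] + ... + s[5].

s[2] = 2(1) = 2
s[3] = 2(2) = 4
s[4] = 2(4) = 8
s[5] = 2(8) = 16
Sum = 1 + 2 + 4 + 8 + 16 = 31

31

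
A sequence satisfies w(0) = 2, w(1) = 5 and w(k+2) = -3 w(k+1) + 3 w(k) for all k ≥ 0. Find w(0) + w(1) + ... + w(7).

w(2) = -3*5 + 3*2 = -9
w(3) = -3*(-9) + 3*5 = 42
w(4) = -3*42 + 3*(-9) = -153
w(5) = -3*(-153) + 3*42 = 585
w(6) = -3*585 + 3*(-153) = -2214
w(7) = -3*(-2214) + 3*585 = 8397
Sum = 2 + 5 + (-9) + 42 + (-153) + 585 + (-2214) + 8397 = 6655

6655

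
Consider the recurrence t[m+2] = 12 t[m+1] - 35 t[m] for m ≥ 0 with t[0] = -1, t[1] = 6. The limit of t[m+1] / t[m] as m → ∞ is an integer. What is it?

7

The characteristic equation is r^2 - 12r + 35 = 0, which factors as (r - 7)(r - 5) = 0.
So the roots are 7 and 5. Since |7| > |5| and the coefficient of 7^m is non-zero, the ratio tends to 7.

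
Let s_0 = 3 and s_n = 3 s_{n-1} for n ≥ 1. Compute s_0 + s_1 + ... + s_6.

s_1 = 3*3 = 9
s_2 = 3*9 = 27
s_3 = 3*27 = 81
s_4 = 3*81 = 243
s_5 = 3*243 = 729
s_6 = 3*729 = 2187
Sum = 3 + 9 + 27 + 81 + 243 + 729 + 2187 = 3279

3279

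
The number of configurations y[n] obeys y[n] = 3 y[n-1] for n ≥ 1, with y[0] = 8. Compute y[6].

y[1] = 3·8 = 24
y[2] = 3·24 = 72
y[3] = 3·72 = 216
y[4] = 3·216 = 648
y[5] = 3·648 = 1944
y[6] = 3·1944 = 5832

5832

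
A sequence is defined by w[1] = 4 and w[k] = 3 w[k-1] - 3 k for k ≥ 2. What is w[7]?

w[2] = 3·4 - 6 = 6
w[3] = 3·6 - 9 = 9
w[4] = 3·9 - 12 = 15
w[5] = 3·15 - 15 = 30
w[6] = 3·30 - 18 = 72
w[7] = 3·72 - 21 = 195

195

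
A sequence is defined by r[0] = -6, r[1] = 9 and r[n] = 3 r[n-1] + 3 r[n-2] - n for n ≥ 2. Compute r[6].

2208

r[2] = 3·9 + 3·(-6) - 2 = 7
r[3] = 3·7 + 3·9 - 3 = 45
r[4] = 3·45 + 3·7 - 4 = 152
r[5] = 3·152 + 3·45 - 5 = 586
r[6] = 3·586 + 3·152 - 6 = 2208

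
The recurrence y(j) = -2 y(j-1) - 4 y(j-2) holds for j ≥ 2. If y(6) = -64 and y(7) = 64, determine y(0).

-1

Rearranging, y(j-2) = (y(j) + 2 y(j-1)) / -4.
y(5) = (64 + 2(-64)) / -4 = -64/-4 = 16
y(4) = (-64 + 2(16)) / -4 = -32/-4 = 8
y(3) = (16 + 2(8)) / -4 = 32/-4 = -8
y(2) = (8 + 2(-8)) / -4 = -8/-4 = 2
y(1) = (-8 + 2(2)) / -4 = -4/-4 = 1
y(0) = (2 + 2(1)) / -4 = 4/-4 = -1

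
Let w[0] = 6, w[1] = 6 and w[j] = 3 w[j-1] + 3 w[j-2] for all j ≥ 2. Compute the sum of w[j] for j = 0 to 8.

135984

w[2] = 3*6 + 3*6 = 36
w[3] = 3*36 + 3*6 = 126
w[4] = 3*126 + 3*36 = 486
w[5] = 3*486 + 3*126 = 1836
w[6] = 3*1836 + 3*486 = 6966
w[7] = 3*6966 + 3*1836 = 26406
w[8] = 3*26406 + 3*6966 = 100116
Sum = 6 + 6 + 36 + 126 + 486 + 1836 + 6966 + 26406 + 100116 = 135984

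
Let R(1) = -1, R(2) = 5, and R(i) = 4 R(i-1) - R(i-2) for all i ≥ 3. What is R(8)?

R(3) = 4·5 - (-1) = 21
R(4) = 4·21 - 5 = 79
R(5) = 4·79 - 21 = 295
R(6) = 4·295 - 79 = 1101
R(7) = 4·1101 - 295 = 4109
R(8) = 4·4109 - 1101 = 15335

15335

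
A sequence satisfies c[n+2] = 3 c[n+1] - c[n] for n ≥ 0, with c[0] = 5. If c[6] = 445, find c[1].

Let c[1] = x.
c[2] = -5 + 3x
c[3] = -15 + 8x
c[4] = -40 + 21x
c[5] = -105 + 55x
c[6] = -275 + 144x
So -275 + 144x = 445, giving x = 5.

5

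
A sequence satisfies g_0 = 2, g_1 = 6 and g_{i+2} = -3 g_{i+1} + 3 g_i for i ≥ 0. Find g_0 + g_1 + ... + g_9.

123458

g_2 = -3(6) + 3(2) = -12
g_3 = -3(-12) + 3(6) = 54
g_4 = -3(54) + 3(-12) = -198
g_5 = -3(-198) + 3(54) = 756
g_6 = -3(756) + 3(-198) = -2862
g_7 = -3(-2862) + 3(756) = 10854
g_8 = -3(10854) + 3(-2862) = -41148
g_9 = -3(-41148) + 3(10854) = 156006
Sum = 2 + 6 + (-12) + 54 + (-198) + 756 + (-2862) + 10854 + (-41148) + 156006 = 123458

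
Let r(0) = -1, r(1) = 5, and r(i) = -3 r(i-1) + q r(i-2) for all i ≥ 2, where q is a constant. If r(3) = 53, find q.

r(2) = -15 - q
r(3) = 45 + 8q
So 45 + 8q = 53, giving q = 1.

1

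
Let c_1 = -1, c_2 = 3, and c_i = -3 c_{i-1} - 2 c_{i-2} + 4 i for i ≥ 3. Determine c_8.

-189

c_3 = -3·3 - 2·(-1) + 12 = 5
c_4 = -3·5 - 2·3 + 16 = -5
c_5 = -3·(-5) - 2·5 + 20 = 25
c_6 = -3·25 - 2·(-5) + 24 = -41
c_7 = -3·(-41) - 2·25 + 28 = 101
c_8 = -3·101 - 2·(-41) + 32 = -189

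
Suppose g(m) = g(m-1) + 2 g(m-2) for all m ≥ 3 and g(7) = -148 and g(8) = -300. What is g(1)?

Rearranging, g(m-2) = (g(m) - g(m-1)) / 2.
g(6) = (-300 - (-148)) / 2 = -152/2 = -76
g(5) = (-148 - (-76)) / 2 = -72/2 = -36
g(4) = (-76 - (-36)) / 2 = -40/2 = -20
g(3) = (-36 - (-20)) / 2 = -16/2 = -8
g(2) = (-20 - (-8)) / 2 = -12/2 = -6
g(1) = (-8 - (-6)) / 2 = -2/2 = -1

-1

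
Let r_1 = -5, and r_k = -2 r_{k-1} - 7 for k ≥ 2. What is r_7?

r_2 = -2(-5) - 7 = 3
r_3 = -2(3) - 7 = -13
r_4 = -2(-13) - 7 = 19
r_5 = -2(19) - 7 = -45
r_6 = -2(-45) - 7 = 83
r_7 = -2(83) - 7 = -173

-173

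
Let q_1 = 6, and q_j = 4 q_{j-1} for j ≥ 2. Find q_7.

24576

q_2 = 4·6 = 24
q_3 = 4·24 = 96
q_4 = 4·96 = 384
q_5 = 4·384 = 1536
q_6 = 4·1536 = 6144
q_7 = 4·6144 = 24576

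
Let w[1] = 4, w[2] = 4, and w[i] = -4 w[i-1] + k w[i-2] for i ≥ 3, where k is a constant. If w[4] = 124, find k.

-5

w[3] = -16 + 4k
w[4] = 64 - 12k
So 64 - 12k = 124, giving k = -5.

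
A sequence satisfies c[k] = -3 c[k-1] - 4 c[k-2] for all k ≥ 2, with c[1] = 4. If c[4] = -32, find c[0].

1

Let c[0] = v.
c[2] = -12 - 4v
c[3] = 20 + 12v
c[4] = -12 - 20v
So -12 - 20v = -32, giving v = 1.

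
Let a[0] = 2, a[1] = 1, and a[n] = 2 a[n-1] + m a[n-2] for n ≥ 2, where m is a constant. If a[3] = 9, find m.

a[2] = 2 + 2m
a[3] = 4 + 5m
So 4 + 5m = 9, giving m = 1.

1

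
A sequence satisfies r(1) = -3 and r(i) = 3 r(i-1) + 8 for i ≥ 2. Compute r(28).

7625597484983

The fixed point is 8/(1 - 3) = -4, so r(i) + 4 = 3(r(i-1) + 4).
Hence r(i) = 1·3^{i-1} - 4.
r(28) = 1·3^{27} - 4 = 1·7625597484987 - 4 = 7625597484983.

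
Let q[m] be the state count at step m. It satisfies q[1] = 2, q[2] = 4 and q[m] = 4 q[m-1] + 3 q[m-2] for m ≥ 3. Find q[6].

2164

q[3] = 4*4 + 3*2 = 22
q[4] = 4*22 + 3*4 = 100
q[5] = 4*100 + 3*22 = 466
q[6] = 4*466 + 3*100 = 2164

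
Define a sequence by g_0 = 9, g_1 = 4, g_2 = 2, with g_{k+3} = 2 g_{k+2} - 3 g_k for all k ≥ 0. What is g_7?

g_3 = 2·2 - 3·9 = -23
g_4 = 2·(-23) - 3·4 = -58
g_5 = 2·(-58) - 3·2 = -122
g_6 = 2·(-122) - 3·(-23) = -175
g_7 = 2·(-175) - 3·(-58) = -176

-176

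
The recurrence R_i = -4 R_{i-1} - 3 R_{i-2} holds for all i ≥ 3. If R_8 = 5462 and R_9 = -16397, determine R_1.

Rearranging, R_{i-2} = (R_i + 4 R_{i-1}) / -3.
R_7 = (-16397 + 4·5462) / -3 = 5451/-3 = -1817
R_6 = (5462 + 4·(-1817)) / -3 = -1806/-3 = 602
R_5 = (-1817 + 4·602) / -3 = 591/-3 = -197
R_4 = (602 + 4·(-197)) / -3 = -186/-3 = 62
R_3 = (-197 + 4·62) / -3 = 51/-3 = -17
R_2 = (62 + 4·(-17)) / -3 = -6/-3 = 2
R_1 = (-17 + 4·2) / -3 = -9/-3 = 3

3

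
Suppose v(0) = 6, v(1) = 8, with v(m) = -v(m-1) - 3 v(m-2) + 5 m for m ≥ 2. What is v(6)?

-96

v(2) = -8 - 3*6 + 10 = -16
v(3) = -(-16) - 3*8 + 15 = 7
v(4) = -7 - 3*(-16) + 20 = 61
v(5) = -61 - 3*7 + 25 = -57
v(6) = -(-57) - 3*61 + 30 = -96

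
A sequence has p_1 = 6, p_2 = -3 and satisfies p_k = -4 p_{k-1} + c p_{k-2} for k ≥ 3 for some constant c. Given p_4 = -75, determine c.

1

p_3 = 12 + 6c
p_4 = -48 - 27c
So -48 - 27c = -75, giving c = 1.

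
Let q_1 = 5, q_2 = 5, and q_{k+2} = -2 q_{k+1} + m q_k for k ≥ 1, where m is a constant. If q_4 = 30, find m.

-2

q_3 = -10 + 5m
q_4 = 20 - 5m
So 20 - 5m = 30, giving m = -2.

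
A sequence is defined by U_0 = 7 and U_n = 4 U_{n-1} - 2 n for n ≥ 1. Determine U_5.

6262

U_1 = 4(7) - 2 = 26
U_2 = 4(26) - 4 = 100
U_3 = 4(100) - 6 = 394
U_4 = 4(394) - 8 = 1568
U_5 = 4(1568) - 10 = 6262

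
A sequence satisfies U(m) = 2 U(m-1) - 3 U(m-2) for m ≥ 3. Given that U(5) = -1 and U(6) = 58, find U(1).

3

Rearranging, U(m-2) = (U(m) - 2 U(m-1)) / -3.
U(4) = (58 - 2(-1)) / -3 = 60/-3 = -20
U(3) = (-1 - 2(-20)) / -3 = 39/-3 = -13
U(2) = (-20 - 2(-13)) / -3 = 6/-3 = -2
U(1) = (-13 - 2(-2)) / -3 = -9/-3 = 3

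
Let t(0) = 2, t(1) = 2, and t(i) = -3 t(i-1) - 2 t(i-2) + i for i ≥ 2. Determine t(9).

t(2) = -3*2 - 2*2 + 2 = -8
t(3) = -3*(-8) - 2*2 + 3 = 23
t(4) = -3*23 - 2*(-8) + 4 = -49
t(5) = -3*(-49) - 2*23 + 5 = 106
t(6) = -3*106 - 2*(-49) + 6 = -214
t(7) = -3*(-214) - 2*106 + 7 = 437
t(8) = -3*437 - 2*(-214) + 8 = -875
t(9) = -3*(-875) - 2*437 + 9 = 1760

1760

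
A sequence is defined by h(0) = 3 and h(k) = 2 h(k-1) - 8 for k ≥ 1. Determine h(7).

h(1) = 2·3 - 8 = -2
h(2) = 2·(-2) - 8 = -12
h(3) = 2·(-12) - 8 = -32
h(4) = 2·(-32) - 8 = -72
h(5) = 2·(-72) - 8 = -152
h(6) = 2·(-152) - 8 = -312
h(7) = 2·(-312) - 8 = -632

-632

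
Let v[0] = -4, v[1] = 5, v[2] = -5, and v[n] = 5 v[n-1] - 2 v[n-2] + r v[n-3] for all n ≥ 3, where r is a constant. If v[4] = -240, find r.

v[3] = -35 - 4r
v[4] = -165 - 15r
So -165 - 15r = -240, giving r = 5.

5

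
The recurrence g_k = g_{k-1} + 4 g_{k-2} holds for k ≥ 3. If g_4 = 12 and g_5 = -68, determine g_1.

-7

Rearranging, g_{k-2} = (g_k - g_{k-1}) / 4.
g_3 = (-68 - 12) / 4 = -80/4 = -20
g_2 = (12 - (-20)) / 4 = 32/4 = 8
g_1 = (-20 - 8) / 4 = -28/4 = -7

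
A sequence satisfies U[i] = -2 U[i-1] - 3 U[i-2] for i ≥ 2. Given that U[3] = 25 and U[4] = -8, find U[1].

Rearranging, U[i-2] = (U[i] + 2 U[i-1]) / -3.
U[2] = (-8 + 2·25) / -3 = 42/-3 = -14
U[1] = (25 + 2·(-14)) / -3 = -3/-3 = 1

1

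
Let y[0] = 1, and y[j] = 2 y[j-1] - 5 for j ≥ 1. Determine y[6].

y[1] = 2*1 - 5 = -3
y[2] = 2*(-3) - 5 = -11
y[3] = 2*(-11) - 5 = -27
y[4] = 2*(-27) - 5 = -59
y[5] = 2*(-59) - 5 = -123
y[6] = 2*(-123) - 5 = -251

-251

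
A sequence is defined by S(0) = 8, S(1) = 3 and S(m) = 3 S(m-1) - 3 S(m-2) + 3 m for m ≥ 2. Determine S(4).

-42

S(2) = 3(3) - 3(8) + 6 = -9
S(3) = 3(-9) - 3(3) + 9 = -27
S(4) = 3(-27) - 3(-9) + 12 = -42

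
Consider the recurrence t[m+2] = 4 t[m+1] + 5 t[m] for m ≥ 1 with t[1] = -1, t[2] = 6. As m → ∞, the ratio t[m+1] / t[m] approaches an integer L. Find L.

The characteristic equation is r^2 - 4r - 5 = 0, which factors as (r - 5)(r + 1) = 0.
So the roots are 5 and -1. Since |5| > |-1| and the coefficient of 5^m is non-zero, the ratio tends to 5.

5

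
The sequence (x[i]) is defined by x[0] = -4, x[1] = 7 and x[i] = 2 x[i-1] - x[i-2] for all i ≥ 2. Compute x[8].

84

x[2] = 2·7 - (-4) = 18
x[3] = 2·18 - 7 = 29
x[4] = 2·29 - 18 = 40
x[5] = 2·40 - 29 = 51
x[6] = 2·51 - 40 = 62
x[7] = 2·62 - 51 = 73
x[8] = 2·73 - 62 = 84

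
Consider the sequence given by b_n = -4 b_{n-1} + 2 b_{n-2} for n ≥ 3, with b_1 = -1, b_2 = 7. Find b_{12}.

20579424

b_3 = -4·7 + 2·(-1) = -30
b_4 = -4·(-30) + 2·7 = 134
b_5 = -4·134 + 2·(-30) = -596
b_6 = -4·(-596) + 2·134 = 2652
b_7 = -4·2652 + 2·(-596) = -11800
b_8 = -4·(-11800) + 2·2652 = 52504
b_9 = -4·52504 + 2·(-11800) = -233616
b_{10} = -4·(-233616) + 2·52504 = 1039472
b_{11} = -4·1039472 + 2·(-233616) = -4625120
b_{12} = -4·(-4625120) + 2·1039472 = 20579424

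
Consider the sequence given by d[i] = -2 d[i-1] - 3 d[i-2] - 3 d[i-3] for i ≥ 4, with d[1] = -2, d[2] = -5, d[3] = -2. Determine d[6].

-11

d[4] = -2·(-2) - 3·(-5) - 3·(-2) = 25
d[5] = -2·25 - 3·(-2) - 3·(-5) = -29
d[6] = -2·(-29) - 3·25 - 3·(-2) = -11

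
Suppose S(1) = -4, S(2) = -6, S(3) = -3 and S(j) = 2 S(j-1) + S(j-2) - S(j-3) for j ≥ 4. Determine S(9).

-340

S(4) = 2(-3) + (-6) - (-4) = -8
S(5) = 2(-8) + (-3) - (-6) = -13
S(6) = 2(-13) + (-8) - (-3) = -31
S(7) = 2(-31) + (-13) - (-8) = -67
S(8) = 2(-67) + (-31) - (-13) = -152
S(9) = 2(-152) + (-67) - (-31) = -340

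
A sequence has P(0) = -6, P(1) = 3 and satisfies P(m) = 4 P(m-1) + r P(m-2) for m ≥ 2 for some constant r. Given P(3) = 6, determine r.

2

P(2) = 12 - 6r
P(3) = 48 - 21r
So 48 - 21r = 6, giving r = 2.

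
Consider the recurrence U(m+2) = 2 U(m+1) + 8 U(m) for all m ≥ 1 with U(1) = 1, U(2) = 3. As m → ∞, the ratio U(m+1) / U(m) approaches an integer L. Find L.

The characteristic equation is r^2 - 2r - 8 = 0, which factors as (r - 4)(r + 2) = 0.
So the roots are 4 and -2. Since |4| > |-2| and the coefficient of 4^m is non-zero, the ratio tends to 4.

4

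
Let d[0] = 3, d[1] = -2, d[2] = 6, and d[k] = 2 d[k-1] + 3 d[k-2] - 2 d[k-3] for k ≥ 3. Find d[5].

32

d[3] = 2·6 + 3·(-2) - 2·3 = 0
d[4] = 2·0 + 3·6 - 2·(-2) = 22
d[5] = 2·22 + 3·0 - 2·6 = 32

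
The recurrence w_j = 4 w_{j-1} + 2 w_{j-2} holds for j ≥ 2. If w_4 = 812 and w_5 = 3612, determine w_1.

7

Rearranging, w_{j-2} = (w_j - 4 w_{j-1}) / 2.
w_3 = (3612 - 4·812) / 2 = 364/2 = 182
w_2 = (812 - 4·182) / 2 = 84/2 = 42
w_1 = (182 - 4·42) / 2 = 14/2 = 7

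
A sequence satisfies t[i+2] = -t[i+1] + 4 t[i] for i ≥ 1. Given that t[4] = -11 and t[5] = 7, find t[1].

Rearranging, t[i-2] = (t[i] + t[i-1]) / 4.
t[3] = (7 + (-11)) / 4 = -4/4 = -1
t[2] = (-11 + (-1)) / 4 = -12/4 = -3
t[1] = (-1 + (-3)) / 4 = -4/4 = -1

-1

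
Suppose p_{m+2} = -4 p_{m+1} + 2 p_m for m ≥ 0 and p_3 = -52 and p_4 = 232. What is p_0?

Rearranging, p_{m-2} = (p_m + 4 p_{m-1}) / 2.
p_2 = (232 + 4*(-52)) / 2 = 24/2 = 12
p_1 = (-52 + 4*12) / 2 = -4/2 = -2
p_0 = (12 + 4*(-2)) / 2 = 4/2 = 2

2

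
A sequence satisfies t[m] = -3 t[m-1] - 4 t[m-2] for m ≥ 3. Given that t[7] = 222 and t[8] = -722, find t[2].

Rearranging, t[m-2] = (t[m] + 3 t[m-1]) / -4.
t[6] = (-722 + 3(222)) / -4 = -56/-4 = 14
t[5] = (222 + 3(14)) / -4 = 264/-4 = -66
t[4] = (14 + 3(-66)) / -4 = -184/-4 = 46
t[3] = (-66 + 3(46)) / -4 = 72/-4 = -18
t[2] = (46 + 3(-18)) / -4 = -8/-4 = 2

2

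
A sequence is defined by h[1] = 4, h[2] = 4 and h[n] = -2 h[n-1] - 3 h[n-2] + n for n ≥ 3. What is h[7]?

h[3] = -2·4 - 3·4 + 3 = -17
h[4] = -2·(-17) - 3·4 + 4 = 26
h[5] = -2·26 - 3·(-17) + 5 = 4
h[6] = -2·4 - 3·26 + 6 = -80
h[7] = -2·(-80) - 3·4 + 7 = 155

155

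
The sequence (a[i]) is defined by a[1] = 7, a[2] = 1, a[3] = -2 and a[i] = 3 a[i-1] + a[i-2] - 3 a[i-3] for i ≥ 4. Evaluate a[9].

a[4] = 3(-2) + 1 - 3(7) = -26
a[5] = 3(-26) + (-2) - 3(1) = -83
a[6] = 3(-83) + (-26) - 3(-2) = -269
a[7] = 3(-269) + (-83) - 3(-26) = -812
a[8] = 3(-812) + (-269) - 3(-83) = -2456
a[9] = 3(-2456) + (-812) - 3(-269) = -7373

-7373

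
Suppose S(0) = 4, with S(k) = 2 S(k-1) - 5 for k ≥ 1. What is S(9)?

-507

S(1) = 2·4 - 5 = 3
S(2) = 2·3 - 5 = 1
S(3) = 2·1 - 5 = -3
S(4) = 2·(-3) - 5 = -11
S(5) = 2·(-11) - 5 = -27
S(6) = 2·(-27) - 5 = -59
S(7) = 2·(-59) - 5 = -123
S(8) = 2·(-123) - 5 = -251
S(9) = 2·(-251) - 5 = -507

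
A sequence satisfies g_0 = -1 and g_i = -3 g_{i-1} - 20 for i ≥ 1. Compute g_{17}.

The fixed point is -20/(1 + 3) = -5, so g_i + 5 = -3(g_{i-1} + 5).
Hence g_i = 4·(-3)^i - 5.
g_{17} = 4·(-3)^{17} - 5 = 4·-129140163 - 5 = -516560657.

-516560657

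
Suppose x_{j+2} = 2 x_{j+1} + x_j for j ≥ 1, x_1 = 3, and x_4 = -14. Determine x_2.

Let x_2 = z.
x_3 = 3 + 2z
x_4 = 6 + 5z
So 6 + 5z = -14, giving z = -4.

-4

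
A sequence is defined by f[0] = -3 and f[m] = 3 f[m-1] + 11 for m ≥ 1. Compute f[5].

f[1] = 3·(-3) + 11 = 2
f[2] = 3·2 + 11 = 17
f[3] = 3·17 + 11 = 62
f[4] = 3·62 + 11 = 197
f[5] = 3·197 + 11 = 602

602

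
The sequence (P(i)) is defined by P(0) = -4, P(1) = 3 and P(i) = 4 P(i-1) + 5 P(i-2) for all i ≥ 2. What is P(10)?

-1627608

P(2) = 4·3 + 5·(-4) = -8
P(3) = 4·(-8) + 5·3 = -17
P(4) = 4·(-17) + 5·(-8) = -108
P(5) = 4·(-108) + 5·(-17) = -517
P(6) = 4·(-517) + 5·(-108) = -2608
P(7) = 4·(-2608) + 5·(-517) = -13017
P(8) = 4·(-13017) + 5·(-2608) = -65108
P(9) = 4·(-65108) + 5·(-13017) = -325517
P(10) = 4·(-325517) + 5·(-65108) = -1627608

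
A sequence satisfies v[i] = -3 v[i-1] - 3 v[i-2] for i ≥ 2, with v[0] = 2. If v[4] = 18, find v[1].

-6

Let v[1] = w.
v[2] = -6 - 3w
v[3] = 18 + 6w
v[4] = -36 - 9w
So -36 - 9w = 18, giving w = -6.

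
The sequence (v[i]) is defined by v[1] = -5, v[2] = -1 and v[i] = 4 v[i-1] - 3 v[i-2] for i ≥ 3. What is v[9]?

v[3] = 4·(-1) - 3·(-5) = 11
v[4] = 4·11 - 3·(-1) = 47
v[5] = 4·47 - 3·11 = 155
v[6] = 4·155 - 3·47 = 479
v[7] = 4·479 - 3·155 = 1451
v[8] = 4·1451 - 3·479 = 4367
v[9] = 4·4367 - 3·1451 = 13115

13115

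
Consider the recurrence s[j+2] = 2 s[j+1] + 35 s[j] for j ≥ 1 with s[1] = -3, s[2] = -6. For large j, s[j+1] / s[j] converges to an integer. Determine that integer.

The characteristic equation is r^2 - 2r - 35 = 0, which factors as (r - 7)(r + 5) = 0.
So the roots are 7 and -5. Since |7| > |-5| and the coefficient of 7^j is non-zero, the ratio tends to 7.

7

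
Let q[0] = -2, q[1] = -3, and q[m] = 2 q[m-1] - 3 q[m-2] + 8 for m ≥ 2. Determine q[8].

-154

q[2] = 2(-3) - 3(-2) + 8 = 8
q[3] = 2(8) - 3(-3) + 8 = 33
q[4] = 2(33) - 3(8) + 8 = 50
q[5] = 2(50) - 3(33) + 8 = 9
q[6] = 2(9) - 3(50) + 8 = -124
q[7] = 2(-124) - 3(9) + 8 = -267
q[8] = 2(-267) - 3(-124) + 8 = -154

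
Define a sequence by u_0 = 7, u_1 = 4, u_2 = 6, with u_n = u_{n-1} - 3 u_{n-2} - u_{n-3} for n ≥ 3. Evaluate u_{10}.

-366

u_3 = 6 - 3·4 - 7 = -13
u_4 = (-13) - 3·6 - 4 = -35
u_5 = (-35) - 3·(-13) - 6 = -2
u_6 = (-2) - 3·(-35) - (-13) = 116
u_7 = 116 - 3·(-2) - (-35) = 157
u_8 = 157 - 3·116 - (-2) = -189
u_9 = (-189) - 3·157 - 116 = -776
u_{10} = (-776) - 3·(-189) - 157 = -366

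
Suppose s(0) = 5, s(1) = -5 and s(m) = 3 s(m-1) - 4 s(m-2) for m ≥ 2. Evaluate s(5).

s(2) = 3*(-5) - 4*5 = -35
s(3) = 3*(-35) - 4*(-5) = -85
s(4) = 3*(-85) - 4*(-35) = -115
s(5) = 3*(-115) - 4*(-85) = -5

-5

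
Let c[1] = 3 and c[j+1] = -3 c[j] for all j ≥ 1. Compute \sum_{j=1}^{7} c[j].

c[2] = -3·3 = -9
c[3] = -3·(-9) = 27
c[4] = -3·27 = -81
c[5] = -3·(-81) = 243
c[6] = -3·243 = -729
c[7] = -3·(-729) = 2187
Sum = 3 + (-9) + 27 + (-81) + 243 + (-729) + 2187 = 1641

1641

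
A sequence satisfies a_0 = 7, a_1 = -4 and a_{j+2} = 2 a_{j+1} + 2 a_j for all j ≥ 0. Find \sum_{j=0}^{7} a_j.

a_2 = 2·(-4) + 2·7 = 6
a_3 = 2·6 + 2·(-4) = 4
a_4 = 2·4 + 2·6 = 20
a_5 = 2·20 + 2·4 = 48
a_6 = 2·48 + 2·20 = 136
a_7 = 2·136 + 2·48 = 368
Sum = 7 + (-4) + 6 + 4 + 20 + 48 + 136 + 368 = 585

585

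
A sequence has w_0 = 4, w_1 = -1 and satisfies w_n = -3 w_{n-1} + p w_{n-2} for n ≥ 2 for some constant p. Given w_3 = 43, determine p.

w_2 = 3 + 4p
w_3 = -9 - 13p
So -9 - 13p = 43, giving p = -4.

-4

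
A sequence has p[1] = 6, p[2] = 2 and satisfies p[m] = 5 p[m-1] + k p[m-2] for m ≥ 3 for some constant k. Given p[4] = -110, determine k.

p[3] = 10 + 6k
p[4] = 50 + 32k
So 50 + 32k = -110, giving k = -5.

-5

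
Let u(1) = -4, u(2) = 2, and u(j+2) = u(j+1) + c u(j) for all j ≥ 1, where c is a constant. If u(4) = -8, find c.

u(3) = 2 - 4c
u(4) = 2 - 2c
So 2 - 2c = -8, giving c = 5.

5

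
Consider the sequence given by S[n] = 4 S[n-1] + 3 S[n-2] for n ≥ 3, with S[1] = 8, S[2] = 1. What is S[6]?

S[3] = 4*1 + 3*8 = 28
S[4] = 4*28 + 3*1 = 115
S[5] = 4*115 + 3*28 = 544
S[6] = 4*544 + 3*115 = 2521

2521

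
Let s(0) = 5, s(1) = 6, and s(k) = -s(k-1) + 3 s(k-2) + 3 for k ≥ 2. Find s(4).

30

s(2) = -6 + 3(5) + 3 = 12
s(3) = -12 + 3(6) + 3 = 9
s(4) = -9 + 3(12) + 3 = 30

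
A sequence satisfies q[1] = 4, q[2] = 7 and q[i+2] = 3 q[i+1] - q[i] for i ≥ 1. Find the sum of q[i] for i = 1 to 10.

22880

q[3] = 3(7) - 4 = 17
q[4] = 3(17) - 7 = 44
q[5] = 3(44) - 17 = 115
q[6] = 3(115) - 44 = 301
q[7] = 3(301) - 115 = 788
q[8] = 3(788) - 301 = 2063
q[9] = 3(2063) - 788 = 5401
q[10] = 3(5401) - 2063 = 14140
Sum = 4 + 7 + 17 + 44 + 115 + 301 + 788 + 2063 + 5401 + 14140 = 22880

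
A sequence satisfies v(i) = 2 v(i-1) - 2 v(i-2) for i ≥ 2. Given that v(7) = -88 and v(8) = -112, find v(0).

-7

Rearranging, v(i-2) = (v(i) - 2 v(i-1)) / -2.
v(6) = (-112 - 2·(-88)) / -2 = 64/-2 = -32
v(5) = (-88 - 2·(-32)) / -2 = -24/-2 = 12
v(4) = (-32 - 2·12) / -2 = -56/-2 = 28
v(3) = (12 - 2·28) / -2 = -44/-2 = 22
v(2) = (28 - 2·22) / -2 = -16/-2 = 8
v(1) = (22 - 2·8) / -2 = 6/-2 = -3
v(0) = (8 - 2·(-3)) / -2 = 14/-2 = -7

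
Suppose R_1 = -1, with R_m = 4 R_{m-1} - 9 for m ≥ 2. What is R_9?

R_2 = 4*(-1) - 9 = -13
R_3 = 4*(-13) - 9 = -61
R_4 = 4*(-61) - 9 = -253
R_5 = 4*(-253) - 9 = -1021
R_6 = 4*(-1021) - 9 = -4093
R_7 = 4*(-4093) - 9 = -16381
R_8 = 4*(-16381) - 9 = -65533
R_9 = 4*(-65533) - 9 = -262141

-262141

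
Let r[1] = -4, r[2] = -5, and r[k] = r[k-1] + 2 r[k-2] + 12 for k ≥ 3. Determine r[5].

r[3] = (-5) + 2·(-4) + 12 = -1
r[4] = (-1) + 2·(-5) + 12 = 1
r[5] = 1 + 2·(-1) + 12 = 11

11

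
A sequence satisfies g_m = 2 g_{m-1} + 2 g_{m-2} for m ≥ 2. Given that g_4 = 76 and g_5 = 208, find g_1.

Rearranging, g_{m-2} = (g_m - 2 g_{m-1}) / 2.
g_3 = (208 - 2(76)) / 2 = 56/2 = 28
g_2 = (76 - 2(28)) / 2 = 20/2 = 10
g_1 = (28 - 2(10)) / 2 = 8/2 = 4

4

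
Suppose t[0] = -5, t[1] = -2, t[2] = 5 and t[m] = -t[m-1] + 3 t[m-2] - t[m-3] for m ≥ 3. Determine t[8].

691

t[3] = -5 + 3*(-2) - (-5) = -6
t[4] = -(-6) + 3*5 - (-2) = 23
t[5] = -23 + 3*(-6) - 5 = -46
t[6] = -(-46) + 3*23 - (-6) = 121
t[7] = -121 + 3*(-46) - 23 = -282
t[8] = -(-282) + 3*121 - (-46) = 691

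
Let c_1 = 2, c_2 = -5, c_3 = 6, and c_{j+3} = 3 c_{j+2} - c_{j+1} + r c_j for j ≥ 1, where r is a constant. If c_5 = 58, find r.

-5

c_4 = 23 + 2r
c_5 = 63 + r
So 63 + r = 58, giving r = -5.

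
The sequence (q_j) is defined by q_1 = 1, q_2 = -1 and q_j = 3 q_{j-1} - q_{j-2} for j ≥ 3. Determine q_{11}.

q_3 = 3(-1) - 1 = -4
q_4 = 3(-4) - (-1) = -11
q_5 = 3(-11) - (-4) = -29
q_6 = 3(-29) - (-11) = -76
q_7 = 3(-76) - (-29) = -199
q_8 = 3(-199) - (-76) = -521
q_9 = 3(-521) - (-199) = -1364
q_{10} = 3(-1364) - (-521) = -3571
q_{11} = 3(-3571) - (-1364) = -9349

-9349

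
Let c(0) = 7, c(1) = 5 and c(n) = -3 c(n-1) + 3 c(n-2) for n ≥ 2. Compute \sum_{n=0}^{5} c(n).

-48

c(2) = -3*5 + 3*7 = 6
c(3) = -3*6 + 3*5 = -3
c(4) = -3*(-3) + 3*6 = 27
c(5) = -3*27 + 3*(-3) = -90
Sum = 7 + 5 + 6 + (-3) + 27 + (-90) = -48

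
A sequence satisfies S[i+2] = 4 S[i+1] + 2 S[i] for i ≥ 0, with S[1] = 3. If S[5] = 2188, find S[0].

Let S[0] = w.
S[2] = 12 + 2w
S[3] = 54 + 8w
S[4] = 240 + 36w
S[5] = 1068 + 160w
So 1068 + 160w = 2188, giving w = 7.

7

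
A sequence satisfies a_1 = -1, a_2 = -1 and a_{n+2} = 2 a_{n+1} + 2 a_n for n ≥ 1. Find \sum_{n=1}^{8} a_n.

-896

a_3 = 2(-1) + 2(-1) = -4
a_4 = 2(-4) + 2(-1) = -10
a_5 = 2(-10) + 2(-4) = -28
a_6 = 2(-28) + 2(-10) = -76
a_7 = 2(-76) + 2(-28) = -208
a_8 = 2(-208) + 2(-76) = -568
Sum = (-1) + (-1) + (-4) + (-10) + (-28) + (-76) + (-208) + (-568) = -896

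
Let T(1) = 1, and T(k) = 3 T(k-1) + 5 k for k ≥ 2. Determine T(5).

T(2) = 3*1 + 10 = 13
T(3) = 3*13 + 15 = 54
T(4) = 3*54 + 20 = 182
T(5) = 3*182 + 25 = 571

571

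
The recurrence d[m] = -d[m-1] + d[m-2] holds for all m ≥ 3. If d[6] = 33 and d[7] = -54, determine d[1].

Rearranging, d[m-2] = d[m] + d[m-1].
d[5] = -54 + 33 = -21
d[4] = 33 + (-21) = 12
d[3] = -21 + 12 = -9
d[2] = 12 + (-9) = 3
d[1] = -9 + 3 = -6

-6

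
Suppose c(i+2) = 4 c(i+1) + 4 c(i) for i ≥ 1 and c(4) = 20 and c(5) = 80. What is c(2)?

Rearranging, c(i-2) = (c(i) - 4 c(i-1)) / 4.
c(3) = (80 - 4*20) / 4 = 0/4 = 0
c(2) = (20 - 4*0) / 4 = 20/4 = 5

5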